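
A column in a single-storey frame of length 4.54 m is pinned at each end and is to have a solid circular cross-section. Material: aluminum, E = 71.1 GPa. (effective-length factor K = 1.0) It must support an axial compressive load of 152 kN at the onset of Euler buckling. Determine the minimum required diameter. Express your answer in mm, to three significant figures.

L_e = K·L = 1 × 4.54 = 4.540 m
Required I = P_cr·L_e²/(π²E) = 1.520×10^5 × 4.540² / (π² × 7.11×10^10) = 4.465×10^-6 m⁴
I_req = 4.465×10^6 mm⁴
Solid circle: I = πd⁴/64  ⇒  d = (64I/π)^(1/4) = (64×4.465×10^6/π)^(1/4) = 97.7 mm

d ≈ 97.7 mm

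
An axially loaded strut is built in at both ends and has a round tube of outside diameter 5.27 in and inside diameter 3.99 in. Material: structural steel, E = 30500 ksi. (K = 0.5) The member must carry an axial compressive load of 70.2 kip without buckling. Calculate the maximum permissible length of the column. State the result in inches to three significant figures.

d_o = 5.27 in, d_i = 3.99 in
I = π(d_o⁴ − d_i⁴)/64 = π(5.27⁴ − 3.990⁴)/64 = 25.42 in⁴
At the buckling limit P_cr = P = 7.020×10^4 lb
From P_cr = π²EI/(K·L)²:  L = (1/K)·√(π²EI/P_cr) = (1/0.5)·√(π²×3.05×10^7×25.42/7.020×10^4)
L = 660 in

L_max ≈ 660 in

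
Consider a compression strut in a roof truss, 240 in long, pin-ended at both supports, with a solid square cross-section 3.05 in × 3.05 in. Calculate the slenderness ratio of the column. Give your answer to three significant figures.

λ ≈ 273

For a square r = a/√12 = 3.05/√12 = 0.8805 in
L_e = K·L = 1 × 240 = 240.0 in
λ = L_e / r_min = 240.00 / 0.8805 = 273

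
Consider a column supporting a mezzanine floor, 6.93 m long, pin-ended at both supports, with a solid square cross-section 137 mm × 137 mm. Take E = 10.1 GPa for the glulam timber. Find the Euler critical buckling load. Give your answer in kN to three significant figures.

P_cr ≈ 60.9 kN

I = a⁴/12 = 137⁴/12 = 2.936×10^7 mm⁴
I = 2.936×10^7 mm⁴ = 2.936×10^-5 m⁴
Effective length L_e = K·L = 1 × 6.93 = 6.930 m
P_cr = π²EI / L_e² = π² × 10.1×10⁹ × 2.936×10^-5 / 6.930² = 6.093×10^4 N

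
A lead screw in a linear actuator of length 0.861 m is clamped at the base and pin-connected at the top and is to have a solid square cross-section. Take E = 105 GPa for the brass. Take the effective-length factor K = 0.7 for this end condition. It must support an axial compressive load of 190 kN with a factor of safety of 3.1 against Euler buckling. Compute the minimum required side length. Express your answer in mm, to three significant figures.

Required P_cr = n·P = 3.1 × 190 = 589.0 kN
L_e = K·L = 0.7 × 0.861 = 0.6027 m
Required I = P_cr·L_e²/(π²E) = 5.890×10^5 × 0.6027² / (π² × 1.05×10^11) = 2.065×10^-7 m⁴
I_req = 2.065×10^5 mm⁴
Solid square: I = a⁴/12  ⇒  a = (12I)^(1/4) = (12×2.065×10^5)^(1/4) = 39.7 mm

a ≈ 39.7 mm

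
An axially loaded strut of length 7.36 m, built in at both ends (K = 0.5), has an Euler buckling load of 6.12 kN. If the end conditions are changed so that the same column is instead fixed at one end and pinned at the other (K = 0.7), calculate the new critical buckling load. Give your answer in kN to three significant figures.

P_cr ∝ 1/K², so P_cr,new = P_cr,old × (K_old/K_new)² = 6.12 × (0.5/0.7)²
= 6.12 × 0.5102 = 3.12 kN

P_cr ≈ 3.12 kN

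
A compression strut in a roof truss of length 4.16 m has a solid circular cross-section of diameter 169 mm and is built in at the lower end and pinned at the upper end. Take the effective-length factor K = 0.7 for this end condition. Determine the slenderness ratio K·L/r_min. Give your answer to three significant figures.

λ ≈ 68.9

For a solid circle r = d/4 = 169/4 = 42.25 mm
L_e = K·L = 0.7 × 4.16 m = 2.912 m = 2912.0 mm
λ = L_e / r_min = 2912.0 / 42.25 = 68.9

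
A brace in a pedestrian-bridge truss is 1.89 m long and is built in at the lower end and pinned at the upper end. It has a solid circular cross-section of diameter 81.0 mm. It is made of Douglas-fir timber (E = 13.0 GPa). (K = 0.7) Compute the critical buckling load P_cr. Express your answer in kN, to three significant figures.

P_cr ≈ 155 kN

I = πd⁴/64 = π×81.0⁴/64 = 2.113×10^6 mm⁴
I = 2.113×10^6 mm⁴ = 2.113×10^-6 m⁴
Effective length L_e = K·L = 0.7 × 1.89 = 1.323 m
P_cr = π²EI / L_e² = π² × 13.0×10⁹ × 2.113×10^-6 / 1.323² = 1.549×10^5 N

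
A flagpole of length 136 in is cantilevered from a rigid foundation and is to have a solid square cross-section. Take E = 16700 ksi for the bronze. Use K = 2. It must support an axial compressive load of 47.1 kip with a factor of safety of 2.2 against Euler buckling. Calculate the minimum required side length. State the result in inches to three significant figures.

Required P_cr = n·P = 2.2 × 47.1 = 103.6 kip
L_e = K·L = 2 × 136 = 272.0 in
Required I = P_cr·L_e²/(π²E) = 1.036×10^5 × 272.0² / (π² × 1.67×10^7) = 46.51 in⁴
Solid square: I = a⁴/12  ⇒  a = (12I)^(1/4) = (12×46.51)^(1/4) = 4.86 in

a ≈ 4.86 in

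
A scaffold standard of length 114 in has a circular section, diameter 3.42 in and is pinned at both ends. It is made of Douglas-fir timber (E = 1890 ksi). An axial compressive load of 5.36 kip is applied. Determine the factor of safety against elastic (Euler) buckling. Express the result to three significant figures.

I = πd⁴/64 = π×3.42⁴/64 = 6.715 in⁴
Effective length L_e = K·L = 1 × 114 = 114.0 in
P_cr = π²EI / L_e² = π² × 1890×10³ × 6.715 / 114.0² = 9.639×10^3 lb
Factor of safety n = P_cr / P = 9.6389 / 5.36 = 1.80

n ≈ 1.80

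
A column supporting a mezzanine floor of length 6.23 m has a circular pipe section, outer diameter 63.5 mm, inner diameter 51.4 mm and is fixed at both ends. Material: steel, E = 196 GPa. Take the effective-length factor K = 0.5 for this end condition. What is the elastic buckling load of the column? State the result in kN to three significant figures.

d_o = 63.5 mm, d_i = 51.4 mm
I = π(d_o⁴ − d_i⁴)/64 = π(63.5⁴ − 51.40⁴)/64 = 4.555×10^5 mm⁴
I = 4.555×10^5 mm⁴ = 4.555×10^-7 m⁴
Effective length L_e = K·L = 0.5 × 6.23 = 3.115 m
P_cr = π²EI / L_e² = π² × 196×10⁹ × 4.555×10^-7 / 3.115² = 9.081×10^4 N

P_cr ≈ 90.8 kN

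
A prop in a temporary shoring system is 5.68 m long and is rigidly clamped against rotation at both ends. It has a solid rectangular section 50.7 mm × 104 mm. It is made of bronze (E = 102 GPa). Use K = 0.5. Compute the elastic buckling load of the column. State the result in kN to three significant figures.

Buckling occurs about the weak axis: I_min = h·b³/12 with b = 50.7 mm (the shorter side).
I_min = 104×50.7³/12 = 1.129×10^6 mm⁴
I = 1.129×10^6 mm⁴ = 1.129×10^-6 m⁴
Effective length L_e = K·L = 0.5 × 5.68 = 2.840 m
P_cr = π²EI / L_e² = π² × 102×10⁹ × 1.129×10^-6 / 2.840² = 1.410×10^5 N

P_cr ≈ 141 kN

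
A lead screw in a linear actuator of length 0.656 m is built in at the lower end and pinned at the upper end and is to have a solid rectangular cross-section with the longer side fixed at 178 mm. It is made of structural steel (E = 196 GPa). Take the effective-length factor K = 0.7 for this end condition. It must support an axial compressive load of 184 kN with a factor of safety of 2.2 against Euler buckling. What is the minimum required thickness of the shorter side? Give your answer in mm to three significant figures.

b ≈ 14.4 mm

Required P_cr = n·P = 2.2 × 184 = 404.8 kN
L_e = K·L = 0.7 × 0.656 = 0.4592 m
Required I = P_cr·L_e²/(π²E) = 4.048×10^5 × 0.4592² / (π² × 1.96×10^11) = 4.413×10^-8 m⁴
I_req = 4.413×10^4 mm⁴
Rectangle, weak axis: I_min = h·b³/12 with h = 178 mm fixed  ⇒  b = (12I/h)^(1/3) = 14.4 mm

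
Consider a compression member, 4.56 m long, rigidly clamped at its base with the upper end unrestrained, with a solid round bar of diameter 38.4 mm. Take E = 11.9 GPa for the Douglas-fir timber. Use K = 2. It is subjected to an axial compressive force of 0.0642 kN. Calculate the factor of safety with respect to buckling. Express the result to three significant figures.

n ≈ 2.35

I = πd⁴/64 = π×38.4⁴/64 = 1.067×10^5 mm⁴
I = 1.067×10^5 mm⁴ = 1.067×10^-7 m⁴
Effective length L_e = K·L = 2 × 4.56 = 9.120 m
P_cr = π²EI / L_e² = π² × 11.9×10⁹ × 1.067×10^-7 / 9.120² = 150.7 N
Factor of safety n = P_cr / P = 0.15071 / 0.0642 = 2.35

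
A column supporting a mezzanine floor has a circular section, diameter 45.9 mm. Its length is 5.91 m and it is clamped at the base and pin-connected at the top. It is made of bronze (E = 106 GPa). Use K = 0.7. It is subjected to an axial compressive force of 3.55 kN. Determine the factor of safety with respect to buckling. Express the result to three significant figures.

n ≈ 3.75

I = πd⁴/64 = π×45.9⁴/64 = 2.179×10^5 mm⁴
I = 2.179×10^5 mm⁴ = 2.179×10^-7 m⁴
Effective length L_e = K·L = 0.7 × 5.91 = 4.137 m
P_cr = π²EI / L_e² = π² × 106×10⁹ × 2.179×10^-7 / 4.137² = 1.332×10^4 N
Factor of safety n = P_cr / P = 13.318 / 3.55 = 3.75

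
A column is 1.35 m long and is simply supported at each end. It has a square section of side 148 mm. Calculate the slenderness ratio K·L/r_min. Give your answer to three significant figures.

λ ≈ 31.6

For a square r = a/√12 = 148/√12 = 42.72 mm
L_e = K·L = 1 × 1.35 m = 1.350 m = 1350.0 mm
λ = L_e / r_min = 1350.0 / 42.72 = 31.6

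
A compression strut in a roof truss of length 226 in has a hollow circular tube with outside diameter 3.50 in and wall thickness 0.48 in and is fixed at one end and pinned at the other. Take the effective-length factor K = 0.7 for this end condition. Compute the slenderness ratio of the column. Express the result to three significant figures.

Inner diameter d_i = 3.50 − 2×0.48 = 2.540 in
I = π(d_o⁴ − d_i⁴)/64 = π(3.50⁴ − 2.540⁴)/64 = 5.323 in⁴
A = 4.554 in²;  r_min = √(I/A) = √(5.323/4.554) = 1.081 in
L_e = K·L = 0.7 × 226 = 158.2 in
λ = L_e / r_min = 158.20 / 1.081 = 146

λ ≈ 146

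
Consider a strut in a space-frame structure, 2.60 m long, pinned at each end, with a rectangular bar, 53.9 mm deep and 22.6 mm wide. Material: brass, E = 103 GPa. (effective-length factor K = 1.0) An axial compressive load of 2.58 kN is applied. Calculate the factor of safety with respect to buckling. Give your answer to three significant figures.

Buckling occurs about the weak axis: I_min = h·b³/12 with b = 22.6 mm (the shorter side).
I_min = 53.9×22.6³/12 = 5.185×10^4 mm⁴
I = 5.185×10^4 mm⁴ = 5.185×10^-8 m⁴
Effective length L_e = K·L = 1 × 2.60 = 2.600 m
P_cr = π²EI / L_e² = π² × 103×10⁹ × 5.185×10^-8 / 2.600² = 7.797×10^3 N
Factor of safety n = P_cr / P = 7.7969 / 2.58 = 3.02

n ≈ 3.02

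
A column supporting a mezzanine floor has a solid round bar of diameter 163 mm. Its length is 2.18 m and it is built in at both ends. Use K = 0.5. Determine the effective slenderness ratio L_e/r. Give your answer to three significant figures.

λ ≈ 26.7

For a solid circle r = d/4 = 163/4 = 40.75 mm
L_e = K·L = 0.5 × 2.18 m = 1.090 m = 1090.0 mm
λ = L_e / r_min = 1090.0 / 40.75 = 26.7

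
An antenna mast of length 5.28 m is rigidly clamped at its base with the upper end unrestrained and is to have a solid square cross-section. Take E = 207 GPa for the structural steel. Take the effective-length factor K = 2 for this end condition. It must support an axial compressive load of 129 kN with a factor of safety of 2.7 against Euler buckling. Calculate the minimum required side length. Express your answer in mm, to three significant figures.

Required P_cr = n·P = 2.7 × 129 = 348.3 kN
L_e = K·L = 2 × 5.28 = 10.56 m
Required I = P_cr·L_e²/(π²E) = 3.483×10^5 × 10.56² / (π² × 2.07×10^11) = 1.901×10^-5 m⁴
I_req = 1.901×10^7 mm⁴
Solid square: I = a⁴/12  ⇒  a = (12I)^(1/4) = (12×1.901×10^7)^(1/4) = 123 mm

a ≈ 123 mm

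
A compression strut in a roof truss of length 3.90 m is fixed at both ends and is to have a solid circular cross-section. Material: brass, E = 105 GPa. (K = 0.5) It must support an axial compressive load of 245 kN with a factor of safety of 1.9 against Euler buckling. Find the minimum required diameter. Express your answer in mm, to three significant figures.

d ≈ 76.8 mm

Required P_cr = n·P = 1.9 × 245 = 465.5 kN
L_e = K·L = 0.5 × 3.90 = 1.950 m
Required I = P_cr·L_e²/(π²E) = 4.655×10^5 × 1.950² / (π² × 1.05×10^11) = 1.708×10^-6 m⁴
I_req = 1.708×10^6 mm⁴
Solid circle: I = πd⁴/64  ⇒  d = (64I/π)^(1/4) = (64×1.708×10^6/π)^(1/4) = 76.8 mm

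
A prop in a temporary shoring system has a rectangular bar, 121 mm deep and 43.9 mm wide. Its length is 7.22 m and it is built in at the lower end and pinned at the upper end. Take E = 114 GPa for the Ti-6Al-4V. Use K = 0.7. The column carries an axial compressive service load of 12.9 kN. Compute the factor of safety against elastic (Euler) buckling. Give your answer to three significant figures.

n ≈ 2.91

Buckling occurs about the weak axis: I_min = h·b³/12 with b = 43.9 mm (the shorter side).
I_min = 121×43.9³/12 = 8.531×10^5 mm⁴
I = 8.531×10^5 mm⁴ = 8.531×10^-7 m⁴
Effective length L_e = K·L = 0.7 × 7.22 = 5.054 m
P_cr = π²EI / L_e² = π² × 114×10⁹ × 8.531×10^-7 / 5.054² = 3.758×10^4 N
Factor of safety n = P_cr / P = 37.578 / 12.9 = 2.91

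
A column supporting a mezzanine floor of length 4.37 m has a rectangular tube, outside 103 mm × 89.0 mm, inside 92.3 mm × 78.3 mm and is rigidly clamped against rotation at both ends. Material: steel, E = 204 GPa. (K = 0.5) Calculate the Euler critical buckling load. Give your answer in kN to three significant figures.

P_cr ≈ 995 kN

Weak-axis I_min = (h_o·b_o³ − h_i·b_i³)/12 with b_o = 89.0, b_i = 78.30 mm (shorter outer/inner sides).
I_min = (103×89.0³ − 92.30×78.30³)/12 = 2.359×10^6 mm⁴
I = 2.359×10^6 mm⁴ = 2.359×10^-6 m⁴
Effective length L_e = K·L = 0.5 × 4.37 = 2.185 m
P_cr = π²EI / L_e² = π² × 204×10⁹ × 2.359×10^-6 / 2.185² = 9.947×10^5 N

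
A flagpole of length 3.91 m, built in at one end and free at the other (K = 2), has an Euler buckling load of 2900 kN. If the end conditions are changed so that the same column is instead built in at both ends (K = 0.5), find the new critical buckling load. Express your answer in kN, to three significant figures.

P_cr ≈ 46400 kN

P_cr ∝ 1/K², so P_cr,new = P_cr,old × (K_old/K_new)² = 2900 × (2/0.5)²
= 2900 × 16.00 = 46400 kN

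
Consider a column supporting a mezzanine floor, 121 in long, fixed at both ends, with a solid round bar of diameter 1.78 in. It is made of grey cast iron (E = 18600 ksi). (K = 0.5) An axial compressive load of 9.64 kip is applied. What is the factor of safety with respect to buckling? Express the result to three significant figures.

n ≈ 2.56

I = πd⁴/64 = π×1.78⁴/64 = 0.4928 in⁴
Effective length L_e = K·L = 0.5 × 121 = 60.50 in
P_cr = π²EI / L_e² = π² × 18600×10³ × 0.4928 / 60.50² = 2.471×10^4 lb
Factor of safety n = P_cr / P = 24.715 / 9.64 = 2.56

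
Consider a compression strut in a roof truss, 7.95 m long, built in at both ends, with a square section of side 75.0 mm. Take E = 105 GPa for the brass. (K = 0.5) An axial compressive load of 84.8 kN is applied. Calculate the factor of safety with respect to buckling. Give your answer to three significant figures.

I = a⁴/12 = 75.0⁴/12 = 2.637×10^6 mm⁴
I = 2.637×10^6 mm⁴ = 2.637×10^-6 m⁴
Effective length L_e = K·L = 0.5 × 7.95 = 3.975 m
P_cr = π²EI / L_e² = π² × 105×10⁹ × 2.637×10^-6 / 3.975² = 1.729×10^5 N
Factor of safety n = P_cr / P = 172.93 / 84.8 = 2.04

n ≈ 2.04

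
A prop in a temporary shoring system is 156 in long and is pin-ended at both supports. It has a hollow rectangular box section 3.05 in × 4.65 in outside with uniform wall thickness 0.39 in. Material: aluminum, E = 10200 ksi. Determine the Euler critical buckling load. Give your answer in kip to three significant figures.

P_cr ≈ 29.9 kip

Inner dimensions: h_i = 4.65 − 2×0.39 = 3.870 in, b_i = 3.05 − 2×0.39 = 2.270 in
Weak-axis I_min = (h_o·b_o³ − h_i·b_i³)/12 with b_o = 3.05, b_i = 2.270 in (shorter outer/inner sides).
I_min = (4.65×3.05³ − 3.870×2.270³)/12 = 7.222 in⁴
Effective length L_e = K·L = 1 × 156 = 156.0 in
P_cr = π²EI / L_e² = π² × 10200×10³ × 7.222 / 156.0² = 2.988×10^4 lb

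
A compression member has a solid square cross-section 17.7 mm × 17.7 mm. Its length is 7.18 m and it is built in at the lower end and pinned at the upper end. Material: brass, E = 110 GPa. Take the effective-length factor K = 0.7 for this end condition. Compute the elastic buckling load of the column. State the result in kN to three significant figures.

I = a⁴/12 = 17.7⁴/12 = 8.179×10^3 mm⁴
I = 8.179×10^3 mm⁴ = 8.179×10^-9 m⁴
Effective length L_e = K·L = 0.7 × 7.18 = 5.026 m
P_cr = π²EI / L_e² = π² × 110×10⁹ × 8.179×10^-9 / 5.026² = 351.5 N

P_cr ≈ 0.352 kN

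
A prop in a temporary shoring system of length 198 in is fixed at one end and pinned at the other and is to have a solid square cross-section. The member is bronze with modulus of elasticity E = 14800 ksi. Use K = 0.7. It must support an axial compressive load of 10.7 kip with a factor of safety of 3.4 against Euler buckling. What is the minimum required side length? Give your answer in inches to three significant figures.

Required P_cr = n·P = 3.4 × 10.7 = 36.38 kip
L_e = K·L = 0.7 × 198 = 138.6 in
Required I = P_cr·L_e²/(π²E) = 3.638×10^4 × 138.6² / (π² × 1.48×10^7) = 4.784 in⁴
Solid square: I = a⁴/12  ⇒  a = (12I)^(1/4) = (12×4.784)^(1/4) = 2.75 in

a ≈ 2.75 in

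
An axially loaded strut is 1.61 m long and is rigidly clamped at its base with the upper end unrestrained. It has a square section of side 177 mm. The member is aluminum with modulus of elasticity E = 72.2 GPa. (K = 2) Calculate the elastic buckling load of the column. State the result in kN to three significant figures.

P_cr ≈ 5620 kN

I = a⁴/12 = 177⁴/12 = 8.179×10^7 mm⁴
I = 8.179×10^7 mm⁴ = 8.179×10^-5 m⁴
Effective length L_e = K·L = 2 × 1.61 = 3.220 m
P_cr = π²EI / L_e² = π² × 72.2×10⁹ × 8.179×10^-5 / 3.220² = 5.621×10^6 N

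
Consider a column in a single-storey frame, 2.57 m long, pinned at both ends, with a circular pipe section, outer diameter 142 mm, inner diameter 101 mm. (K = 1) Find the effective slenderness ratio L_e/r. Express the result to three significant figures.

d_o = 142 mm, d_i = 101 mm
I = π(d_o⁴ − d_i⁴)/64 = π(142⁴ − 101.0⁴)/64 = 1.485×10^7 mm⁴
A = 7.825×10^3 mm²;  r_min = √(I/A) = √(1.485×10^7/7.825×10^3) = 43.56 mm
L_e = K·L = 1 × 2.57 m = 2.570 m = 2570.0 mm
λ = L_e / r_min = 2570.0 / 43.56 = 59.0

λ ≈ 59.0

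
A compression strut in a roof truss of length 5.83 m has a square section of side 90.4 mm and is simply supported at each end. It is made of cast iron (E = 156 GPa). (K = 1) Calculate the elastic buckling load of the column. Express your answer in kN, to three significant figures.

P_cr ≈ 252 kN

I = a⁴/12 = 90.4⁴/12 = 5.565×10^6 mm⁴
I = 5.565×10^6 mm⁴ = 5.565×10^-6 m⁴
Effective length L_e = K·L = 1 × 5.83 = 5.830 m
P_cr = π²EI / L_e² = π² × 156×10⁹ × 5.565×10^-6 / 5.830² = 2.521×10^5 N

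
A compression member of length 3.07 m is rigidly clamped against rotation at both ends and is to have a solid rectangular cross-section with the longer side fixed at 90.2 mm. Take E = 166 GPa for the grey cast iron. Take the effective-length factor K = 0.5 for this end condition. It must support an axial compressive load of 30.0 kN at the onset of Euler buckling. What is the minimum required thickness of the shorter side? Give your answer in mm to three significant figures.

L_e = K·L = 0.5 × 3.07 = 1.535 m
Required I = P_cr·L_e²/(π²E) = 3.000×10^4 × 1.535² / (π² × 1.66×10^11) = 4.314×10^-8 m⁴
I_req = 4.314×10^4 mm⁴
Rectangle, weak axis: I_min = h·b³/12 with h = 90.2 mm fixed  ⇒  b = (12I/h)^(1/3) = 17.9 mm

b ≈ 17.9 mm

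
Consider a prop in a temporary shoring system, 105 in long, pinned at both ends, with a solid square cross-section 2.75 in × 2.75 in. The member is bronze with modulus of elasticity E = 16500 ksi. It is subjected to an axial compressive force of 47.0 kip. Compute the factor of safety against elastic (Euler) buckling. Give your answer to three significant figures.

I = a⁴/12 = 2.75⁴/12 = 4.766 in⁴
Effective length L_e = K·L = 1 × 105 = 105.0 in
P_cr = π²EI / L_e² = π² × 16500×10³ × 4.766 / 105.0² = 7.040×10^4 lb
Factor of safety n = P_cr / P = 70.397 / 47.0 = 1.50

n ≈ 1.50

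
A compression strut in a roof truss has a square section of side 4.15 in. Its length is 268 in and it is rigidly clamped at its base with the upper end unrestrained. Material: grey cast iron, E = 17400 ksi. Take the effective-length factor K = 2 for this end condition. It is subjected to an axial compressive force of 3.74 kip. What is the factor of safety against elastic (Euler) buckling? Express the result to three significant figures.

I = a⁴/12 = 4.15⁴/12 = 24.72 in⁴
Effective length L_e = K·L = 2 × 268 = 536.0 in
P_cr = π²EI / L_e² = π² × 17400×10³ × 24.72 / 536.0² = 1.478×10^4 lb
Factor of safety n = P_cr / P = 14.775 / 3.74 = 3.95

n ≈ 3.95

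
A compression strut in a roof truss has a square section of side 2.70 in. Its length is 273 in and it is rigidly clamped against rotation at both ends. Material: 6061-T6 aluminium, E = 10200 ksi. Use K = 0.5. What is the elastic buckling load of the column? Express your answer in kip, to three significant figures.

P_cr ≈ 23.9 kip

I = a⁴/12 = 2.70⁴/12 = 4.429 in⁴
Effective length L_e = K·L = 0.5 × 273 = 136.5 in
P_cr = π²EI / L_e² = π² × 10200×10³ × 4.429 / 136.5² = 2.393×10^4 lb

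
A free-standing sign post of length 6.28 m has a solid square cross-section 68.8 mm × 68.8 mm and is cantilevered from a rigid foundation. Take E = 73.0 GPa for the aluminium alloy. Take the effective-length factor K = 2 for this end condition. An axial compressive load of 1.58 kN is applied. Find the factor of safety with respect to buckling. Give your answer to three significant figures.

I = a⁴/12 = 68.8⁴/12 = 1.867×10^6 mm⁴
I = 1.867×10^6 mm⁴ = 1.867×10^-6 m⁴
Effective length L_e = K·L = 2 × 6.28 = 12.56 m
P_cr = π²EI / L_e² = π² × 73.0×10⁹ × 1.867×10^-6 / 12.56² = 8.527×10^3 N
Factor of safety n = P_cr / P = 8.5274 / 1.58 = 5.40

n ≈ 5.40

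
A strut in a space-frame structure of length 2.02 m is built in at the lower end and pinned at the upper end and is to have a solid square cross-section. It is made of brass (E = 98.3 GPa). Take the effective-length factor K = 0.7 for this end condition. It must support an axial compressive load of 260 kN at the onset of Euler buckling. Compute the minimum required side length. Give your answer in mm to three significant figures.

a ≈ 50.4 mm

L_e = K·L = 0.7 × 2.02 = 1.414 m
Required I = P_cr·L_e²/(π²E) = 2.600×10^5 × 1.414² / (π² × 9.83×10^10) = 5.358×10^-7 m⁴
I_req = 5.358×10^5 mm⁴
Solid square: I = a⁴/12  ⇒  a = (12I)^(1/4) = (12×5.358×10^5)^(1/4) = 50.4 mm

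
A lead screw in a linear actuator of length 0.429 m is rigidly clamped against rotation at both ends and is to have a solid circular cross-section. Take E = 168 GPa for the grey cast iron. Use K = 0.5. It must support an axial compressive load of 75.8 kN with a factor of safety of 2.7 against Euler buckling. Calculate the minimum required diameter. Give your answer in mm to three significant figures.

d ≈ 18.4 mm

Required P_cr = n·P = 2.7 × 75.8 = 204.7 kN
L_e = K·L = 0.5 × 0.429 = 0.2145 m
Required I = P_cr·L_e²/(π²E) = 2.047×10^5 × 0.2145² / (π² × 1.68×10^11) = 5.679×10^-9 m⁴
I_req = 5.679×10^3 mm⁴
Solid circle: I = πd⁴/64  ⇒  d = (64I/π)^(1/4) = (64×5.679×10^3/π)^(1/4) = 18.4 mm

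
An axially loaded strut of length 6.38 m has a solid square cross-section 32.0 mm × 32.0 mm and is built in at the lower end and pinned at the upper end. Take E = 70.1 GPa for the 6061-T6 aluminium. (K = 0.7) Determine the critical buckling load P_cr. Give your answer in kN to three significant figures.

I = a⁴/12 = 32.0⁴/12 = 8.738×10^4 mm⁴
I = 8.738×10^4 mm⁴ = 8.738×10^-8 m⁴
Effective length L_e = K·L = 0.7 × 6.38 = 4.466 m
P_cr = π²EI / L_e² = π² × 70.1×10⁹ × 8.738×10^-8 / 4.466² = 3.031×10^3 N

P_cr ≈ 3.03 kN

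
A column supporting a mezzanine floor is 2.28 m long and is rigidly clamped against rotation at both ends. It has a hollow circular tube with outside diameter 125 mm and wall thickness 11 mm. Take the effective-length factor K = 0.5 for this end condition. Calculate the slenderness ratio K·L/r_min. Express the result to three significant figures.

λ ≈ 28.2

Inner diameter d_i = 125 − 2×11 = 103.0 mm
I = π(d_o⁴ − d_i⁴)/64 = π(125⁴ − 103.0⁴)/64 = 6.459×10^6 mm⁴
A = 3.940×10^3 mm²;  r_min = √(I/A) = √(6.459×10^6/3.940×10^3) = 40.49 mm
L_e = K·L = 0.5 × 2.28 m = 1.140 m = 1140.0 mm
λ = L_e / r_min = 1140.0 / 40.49 = 28.2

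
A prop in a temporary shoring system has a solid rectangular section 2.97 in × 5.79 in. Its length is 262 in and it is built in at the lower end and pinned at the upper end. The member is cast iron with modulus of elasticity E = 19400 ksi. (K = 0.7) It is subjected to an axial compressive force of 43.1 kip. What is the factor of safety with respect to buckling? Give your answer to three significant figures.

Buckling occurs about the weak axis: I_min = h·b³/12 with b = 2.97 in (the shorter side).
I_min = 5.79×2.97³/12 = 12.64 in⁴
Effective length L_e = K·L = 0.7 × 262 = 183.4 in
P_cr = π²EI / L_e² = π² × 19400×10³ × 12.64 / 183.4² = 7.196×10^4 lb
Factor of safety n = P_cr / P = 71.956 / 43.1 = 1.67

n ≈ 1.67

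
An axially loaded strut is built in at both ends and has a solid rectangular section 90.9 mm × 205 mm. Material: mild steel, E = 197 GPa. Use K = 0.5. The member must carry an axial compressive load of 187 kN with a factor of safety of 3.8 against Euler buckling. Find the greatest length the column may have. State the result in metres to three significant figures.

L_max ≈ 11.9 m

Buckling occurs about the weak axis: I_min = h·b³/12 with b = 90.9 mm (the shorter side).
I_min = 205×90.9³/12 = 1.283×10^7 mm⁴
I = 1.283×10^-5 m⁴
Required critical load P_cr = n·P = 3.8 × 187 = 710.6 kN = 7.106×10^5 N
From P_cr = π²EI/(K·L)²:  L = (1/K)·√(π²EI/P_cr) = (1/0.5)·√(π²×1.97×10^11×1.283×10^-5/7.106×10^5)
L = 11.9 m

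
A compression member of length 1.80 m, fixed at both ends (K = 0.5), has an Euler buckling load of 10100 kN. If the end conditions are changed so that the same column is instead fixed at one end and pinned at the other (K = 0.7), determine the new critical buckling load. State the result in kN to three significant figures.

P_cr ≈ 5150 kN

P_cr ∝ 1/K², so P_cr,new = P_cr,old × (K_old/K_new)² = 10100 × (0.5/0.7)²
= 10100 × 0.5102 = 5150 kN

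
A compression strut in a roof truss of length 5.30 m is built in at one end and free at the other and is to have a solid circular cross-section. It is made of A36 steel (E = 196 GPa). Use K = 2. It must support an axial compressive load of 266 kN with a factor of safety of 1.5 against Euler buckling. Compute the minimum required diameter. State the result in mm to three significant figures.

Required P_cr = n·P = 1.5 × 266 = 399.0 kN
L_e = K·L = 2 × 5.30 = 10.60 m
Required I = P_cr·L_e²/(π²E) = 3.990×10^5 × 10.60² / (π² × 1.96×10^11) = 2.318×10^-5 m⁴
I_req = 2.318×10^7 mm⁴
Solid circle: I = πd⁴/64  ⇒  d = (64I/π)^(1/4) = (64×2.318×10^7/π)^(1/4) = 147 mm

d ≈ 147 mm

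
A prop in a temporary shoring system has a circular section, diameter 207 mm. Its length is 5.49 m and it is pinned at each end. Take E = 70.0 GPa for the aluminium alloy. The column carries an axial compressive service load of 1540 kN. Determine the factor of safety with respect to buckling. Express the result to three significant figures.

n ≈ 1.34

I = πd⁴/64 = π×207⁴/64 = 9.013×10^7 mm⁴
I = 9.013×10^7 mm⁴ = 9.013×10^-5 m⁴
Effective length L_e = K·L = 1 × 5.49 = 5.490 m
P_cr = π²EI / L_e² = π² × 70.0×10⁹ × 9.013×10^-5 / 5.490² = 2.066×10^6 N
Factor of safety n = P_cr / P = 2065.9 / 1540 = 1.34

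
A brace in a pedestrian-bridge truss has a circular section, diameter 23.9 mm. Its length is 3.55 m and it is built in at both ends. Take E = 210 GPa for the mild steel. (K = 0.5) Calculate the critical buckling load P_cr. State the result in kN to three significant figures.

I = πd⁴/64 = π×23.9⁴/64 = 1.602×10^4 mm⁴
I = 1.602×10^4 mm⁴ = 1.602×10^-8 m⁴
Effective length L_e = K·L = 0.5 × 3.55 = 1.775 m
P_cr = π²EI / L_e² = π² × 210×10⁹ × 1.602×10^-8 / 1.775² = 1.054×10^4 N

P_cr ≈ 10.5 kN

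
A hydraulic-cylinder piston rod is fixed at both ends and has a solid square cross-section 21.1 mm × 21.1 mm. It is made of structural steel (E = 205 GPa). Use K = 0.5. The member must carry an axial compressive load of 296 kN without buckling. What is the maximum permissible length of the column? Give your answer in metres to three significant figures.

L_max ≈ 0.672 m

I = a⁴/12 = 21.1⁴/12 = 1.652×10^4 mm⁴
I = 1.652×10^-8 m⁴
At the buckling limit P_cr = P = 2.960×10^5 N
From P_cr = π²EI/(K·L)²:  L = (1/K)·√(π²EI/P_cr) = (1/0.5)·√(π²×2.05×10^11×1.652×10^-8/2.960×10^5)
L = 0.672 m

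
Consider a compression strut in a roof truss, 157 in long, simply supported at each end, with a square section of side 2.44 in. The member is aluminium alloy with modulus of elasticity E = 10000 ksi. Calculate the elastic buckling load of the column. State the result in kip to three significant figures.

I = a⁴/12 = 2.44⁴/12 = 2.954 in⁴
Effective length L_e = K·L = 1 × 157 = 157.0 in
P_cr = π²EI / L_e² = π² × 10000×10³ × 2.954 / 157.0² = 1.183×10^4 lb

P_cr ≈ 11.8 kip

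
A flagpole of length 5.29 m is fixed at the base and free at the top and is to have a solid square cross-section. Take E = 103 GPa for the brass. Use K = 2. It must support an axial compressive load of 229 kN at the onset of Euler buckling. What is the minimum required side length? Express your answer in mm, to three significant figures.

a ≈ 132 mm

L_e = K·L = 2 × 5.29 = 10.58 m
Required I = P_cr·L_e²/(π²E) = 2.290×10^5 × 10.58² / (π² × 1.03×10^11) = 2.522×10^-5 m⁴
I_req = 2.522×10^7 mm⁴
Solid square: I = a⁴/12  ⇒  a = (12I)^(1/4) = (12×2.522×10^7)^(1/4) = 132 mm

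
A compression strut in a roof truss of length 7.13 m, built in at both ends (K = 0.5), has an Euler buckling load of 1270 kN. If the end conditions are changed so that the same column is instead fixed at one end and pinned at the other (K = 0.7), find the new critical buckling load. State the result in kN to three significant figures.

P_cr ≈ 648 kN

P_cr ∝ 1/K², so P_cr,new = P_cr,old × (K_old/K_new)² = 1270 × (0.5/0.7)²
= 1270 × 0.5102 = 648 kN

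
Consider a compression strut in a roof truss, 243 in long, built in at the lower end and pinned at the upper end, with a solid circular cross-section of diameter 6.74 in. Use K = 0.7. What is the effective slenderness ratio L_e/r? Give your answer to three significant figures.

λ ≈ 101

I = πd⁴/64 = π×6.74⁴/64 = 101.3 in⁴
A = 35.68 in²;  r_min = √(I/A) = √(101.3/35.68) = 1.685 in
L_e = K·L = 0.7 × 243 = 170.1 in
λ = L_e / r_min = 170.10 / 1.685 = 101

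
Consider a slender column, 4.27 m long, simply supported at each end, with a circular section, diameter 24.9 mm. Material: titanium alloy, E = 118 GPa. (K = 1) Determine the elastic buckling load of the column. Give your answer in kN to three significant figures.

P_cr ≈ 1.21 kN

I = πd⁴/64 = π×24.9⁴/64 = 1.887×10^4 mm⁴
I = 1.887×10^4 mm⁴ = 1.887×10^-8 m⁴
Effective length L_e = K·L = 1 × 4.27 = 4.270 m
P_cr = π²EI / L_e² = π² × 118×10⁹ × 1.887×10^-8 / 4.270² = 1.205×10^3 N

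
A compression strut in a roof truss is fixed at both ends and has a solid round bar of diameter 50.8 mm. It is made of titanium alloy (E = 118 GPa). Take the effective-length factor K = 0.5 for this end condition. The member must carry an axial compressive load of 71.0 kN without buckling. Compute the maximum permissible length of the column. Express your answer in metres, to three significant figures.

L_max ≈ 4.63 m

I = πd⁴/64 = π×50.8⁴/64 = 3.269×10^5 mm⁴
I = 3.269×10^-7 m⁴
At the buckling limit P_cr = P = 7.100×10^4 N
From P_cr = π²EI/(K·L)²:  L = (1/K)·√(π²EI/P_cr) = (1/0.5)·√(π²×1.18×10^11×3.269×10^-7/7.100×10^4)
L = 4.63 m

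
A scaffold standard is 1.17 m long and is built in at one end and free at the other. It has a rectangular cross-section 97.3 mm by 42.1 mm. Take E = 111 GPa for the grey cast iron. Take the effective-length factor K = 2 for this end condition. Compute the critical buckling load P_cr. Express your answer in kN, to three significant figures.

P_cr ≈ 121 kN

Buckling occurs about the weak axis: I_min = h·b³/12 with b = 42.1 mm (the shorter side).
I_min = 97.3×42.1³/12 = 6.050×10^5 mm⁴
I = 6.050×10^5 mm⁴ = 6.050×10^-7 m⁴
Effective length L_e = K·L = 2 × 1.17 = 2.340 m
P_cr = π²EI / L_e² = π² × 111×10⁹ × 6.050×10^-7 / 2.340² = 1.211×10^5 N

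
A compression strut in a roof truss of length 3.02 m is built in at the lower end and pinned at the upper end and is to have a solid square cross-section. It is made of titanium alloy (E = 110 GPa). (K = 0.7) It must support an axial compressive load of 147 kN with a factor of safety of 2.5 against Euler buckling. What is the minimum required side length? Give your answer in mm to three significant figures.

a ≈ 65.3 mm

Required P_cr = n·P = 2.5 × 147 = 367.5 kN
L_e = K·L = 0.7 × 3.02 = 2.114 m
Required I = P_cr·L_e²/(π²E) = 3.675×10^5 × 2.114² / (π² × 1.10×10^11) = 1.513×10^-6 m⁴
I_req = 1.513×10^6 mm⁴
Solid square: I = a⁴/12  ⇒  a = (12I)^(1/4) = (12×1.513×10^6)^(1/4) = 65.3 mm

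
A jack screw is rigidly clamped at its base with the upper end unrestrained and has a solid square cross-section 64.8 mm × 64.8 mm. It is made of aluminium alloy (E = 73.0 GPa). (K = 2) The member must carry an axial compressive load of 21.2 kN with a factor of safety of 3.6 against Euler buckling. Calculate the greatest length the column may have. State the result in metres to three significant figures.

I = a⁴/12 = 64.8⁴/12 = 1.469×10^6 mm⁴
I = 1.469×10^-6 m⁴
Required critical load P_cr = n·P = 3.6 × 21.2 = 76.32 kN = 7.632×10^4 N
From P_cr = π²EI/(K·L)²:  L = (1/K)·√(π²EI/P_cr) = (1/2)·√(π²×7.30×10^10×1.469×10^-6/7.632×10^4)
L = 1.86 m

L_max ≈ 1.86 m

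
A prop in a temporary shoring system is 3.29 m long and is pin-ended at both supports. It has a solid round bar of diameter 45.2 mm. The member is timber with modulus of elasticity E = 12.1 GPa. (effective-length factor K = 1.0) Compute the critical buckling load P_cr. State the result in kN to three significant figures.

I = πd⁴/64 = π×45.2⁴/64 = 2.049×10^5 mm⁴
I = 2.049×10^5 mm⁴ = 2.049×10^-7 m⁴
Effective length L_e = K·L = 1 × 3.29 = 3.290 m
P_cr = π²EI / L_e² = π² × 12.1×10⁹ × 2.049×10^-7 / 3.290² = 2.261×10^3 N

P_cr ≈ 2.26 kN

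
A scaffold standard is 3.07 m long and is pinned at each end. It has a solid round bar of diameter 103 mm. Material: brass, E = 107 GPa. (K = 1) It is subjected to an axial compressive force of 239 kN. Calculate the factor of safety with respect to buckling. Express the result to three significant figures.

n ≈ 2.59

I = πd⁴/64 = π×103⁴/64 = 5.525×10^6 mm⁴
I = 5.525×10^6 mm⁴ = 5.525×10^-6 m⁴
Effective length L_e = K·L = 1 × 3.07 = 3.070 m
P_cr = π²EI / L_e² = π² × 107×10⁹ × 5.525×10^-6 / 3.070² = 6.190×10^5 N
Factor of safety n = P_cr / P = 619.05 / 239 = 2.59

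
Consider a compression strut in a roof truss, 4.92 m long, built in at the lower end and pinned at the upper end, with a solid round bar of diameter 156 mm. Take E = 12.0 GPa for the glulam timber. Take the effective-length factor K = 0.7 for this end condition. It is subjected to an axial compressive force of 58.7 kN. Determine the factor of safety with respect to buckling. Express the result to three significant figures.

n ≈ 4.95

I = πd⁴/64 = π×156⁴/64 = 2.907×10^7 mm⁴
I = 2.907×10^7 mm⁴ = 2.907×10^-5 m⁴
Effective length L_e = K·L = 0.7 × 4.92 = 3.444 m
P_cr = π²EI / L_e² = π² × 12.0×10⁹ × 2.907×10^-5 / 3.444² = 2.903×10^5 N
Factor of safety n = P_cr / P = 290.28 / 58.7 = 4.95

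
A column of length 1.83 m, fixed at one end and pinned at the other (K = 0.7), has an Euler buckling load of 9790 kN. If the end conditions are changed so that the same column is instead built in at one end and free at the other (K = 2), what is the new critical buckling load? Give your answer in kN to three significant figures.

P_cr ≈ 1200 kN

P_cr ∝ 1/K², so P_cr,new = P_cr,old × (K_old/K_new)² = 9790 × (0.7/2)²
= 9790 × 0.1225 = 1200 kN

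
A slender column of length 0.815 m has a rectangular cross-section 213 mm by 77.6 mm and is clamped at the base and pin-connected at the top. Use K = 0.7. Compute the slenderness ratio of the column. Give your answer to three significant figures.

λ ≈ 25.5

For a rectangle r_min = b/√12 = 77.6/√12 = 22.40 mm
L_e = K·L = 0.7 × 0.815 m = 0.5705 m = 570.50 mm
λ = L_e / r_min = 570.50 / 22.40 = 25.5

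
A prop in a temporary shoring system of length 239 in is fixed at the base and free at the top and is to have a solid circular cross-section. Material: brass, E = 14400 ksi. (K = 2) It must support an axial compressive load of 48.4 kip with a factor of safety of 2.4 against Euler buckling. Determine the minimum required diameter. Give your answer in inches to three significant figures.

d ≈ 7.85 in

Required P_cr = n·P = 2.4 × 48.4 = 116.2 kip
L_e = K·L = 2 × 239 = 478.0 in
Required I = P_cr·L_e²/(π²E) = 1.162×10^5 × 478.0² / (π² × 1.44×10^7) = 186.7 in⁴
Solid circle: I = πd⁴/64  ⇒  d = (64I/π)^(1/4) = (64×186.7/π)^(1/4) = 7.85 in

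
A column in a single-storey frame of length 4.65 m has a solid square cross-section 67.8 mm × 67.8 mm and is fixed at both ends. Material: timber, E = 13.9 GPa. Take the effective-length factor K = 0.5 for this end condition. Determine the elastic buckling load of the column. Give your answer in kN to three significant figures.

P_cr ≈ 44.7 kN

I = a⁴/12 = 67.8⁴/12 = 1.761×10^6 mm⁴
I = 1.761×10^6 mm⁴ = 1.761×10^-6 m⁴
Effective length L_e = K·L = 0.5 × 4.65 = 2.325 m
P_cr = π²EI / L_e² = π² × 13.9×10⁹ × 1.761×10^-6 / 2.325² = 4.469×10^4 N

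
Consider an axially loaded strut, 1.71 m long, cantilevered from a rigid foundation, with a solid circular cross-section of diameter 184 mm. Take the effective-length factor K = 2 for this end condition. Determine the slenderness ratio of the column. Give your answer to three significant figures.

λ ≈ 74.3

For a solid circle r = d/4 = 184/4 = 46.00 mm
L_e = K·L = 2 × 1.71 m = 3.420 m = 3420.0 mm
λ = L_e / r_min = 3420.0 / 46.00 = 74.3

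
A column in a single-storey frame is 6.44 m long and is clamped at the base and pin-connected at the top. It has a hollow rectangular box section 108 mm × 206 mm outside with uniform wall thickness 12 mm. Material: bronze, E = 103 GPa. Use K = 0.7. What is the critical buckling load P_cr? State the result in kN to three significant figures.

Inner dimensions: h_i = 206 − 2×12 = 182.0 mm, b_i = 108 − 2×12 = 84.00 mm
Weak-axis I_min = (h_o·b_o³ − h_i·b_i³)/12 with b_o = 108, b_i = 84.00 mm (shorter outer/inner sides).
I_min = (206×108³ − 182.0×84.00³)/12 = 1.264×10^7 mm⁴
I = 1.264×10^7 mm⁴ = 1.264×10^-5 m⁴
Effective length L_e = K·L = 0.7 × 6.44 = 4.508 m
P_cr = π²EI / L_e² = π² × 103×10⁹ × 1.264×10^-5 / 4.508² = 6.321×10^5 N

P_cr ≈ 632 kN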